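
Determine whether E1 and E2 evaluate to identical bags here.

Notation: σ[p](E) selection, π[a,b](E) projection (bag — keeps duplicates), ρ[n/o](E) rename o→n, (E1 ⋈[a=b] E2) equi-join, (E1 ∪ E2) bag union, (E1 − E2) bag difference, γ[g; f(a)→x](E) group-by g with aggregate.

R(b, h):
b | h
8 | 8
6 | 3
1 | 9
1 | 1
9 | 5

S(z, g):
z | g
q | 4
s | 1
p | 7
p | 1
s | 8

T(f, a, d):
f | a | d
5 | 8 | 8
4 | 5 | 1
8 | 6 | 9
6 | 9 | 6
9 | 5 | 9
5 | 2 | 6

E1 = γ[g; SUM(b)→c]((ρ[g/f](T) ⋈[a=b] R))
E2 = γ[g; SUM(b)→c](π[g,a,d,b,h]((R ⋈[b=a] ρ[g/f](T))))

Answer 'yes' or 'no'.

E1 stepwise |·|:
  T → 6
  ρ[g/f](T) → 6
  R → 5
  (ρ[g/f](T) ⋈[a=b] R) → 3
  γ[g; SUM(b)→c]((ρ[g/f](T) ⋈[a=b] R)) → 3
E2 stepwise |·|:
  R → 5
  T → 6
  ρ[g/f](T) → 6
  (R ⋈[b=a] ρ[g/f](T)) → 3
  π[g,a,d,b,h]((R ⋈[b=a] ρ[g/f](T))) → 3
  γ[g; SUM(b)→c](π[g,a,d,b,h]((R ⋈[b=a] ρ[g/f](T)))) → 3

E1 and E2 produce the same multiset:
g | c
5 | 8
6 | 9
8 | 6

yes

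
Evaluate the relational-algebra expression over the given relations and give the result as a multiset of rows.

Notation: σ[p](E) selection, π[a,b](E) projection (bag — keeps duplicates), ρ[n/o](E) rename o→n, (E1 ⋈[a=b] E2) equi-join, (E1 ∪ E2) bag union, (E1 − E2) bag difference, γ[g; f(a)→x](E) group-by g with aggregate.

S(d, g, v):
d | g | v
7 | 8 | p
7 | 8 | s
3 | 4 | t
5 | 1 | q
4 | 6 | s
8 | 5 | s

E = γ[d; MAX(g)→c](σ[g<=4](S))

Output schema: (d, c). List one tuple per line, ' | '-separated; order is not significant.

Stepwise |·|:
  S → 6
  σ[g<=4](S) → 2
  γ[d; MAX(g)→c](σ[g<=4](S)) → 2

== RESULT ==
d | c
3 | 4
5 | 1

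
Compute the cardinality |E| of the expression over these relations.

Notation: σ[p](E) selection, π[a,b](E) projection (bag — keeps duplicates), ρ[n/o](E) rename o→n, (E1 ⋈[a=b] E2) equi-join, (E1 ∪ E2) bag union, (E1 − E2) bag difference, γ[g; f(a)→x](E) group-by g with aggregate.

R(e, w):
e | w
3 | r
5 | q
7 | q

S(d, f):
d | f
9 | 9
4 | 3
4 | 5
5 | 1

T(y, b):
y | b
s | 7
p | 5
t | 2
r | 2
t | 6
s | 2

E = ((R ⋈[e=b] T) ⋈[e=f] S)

Per-node cardinality:
  R → 3
  T → 6
  (R ⋈[e=b] T) → 2
  S → 4
  ((R ⋈[e=b] T) ⋈[e=f] S) → 1

|E| = 1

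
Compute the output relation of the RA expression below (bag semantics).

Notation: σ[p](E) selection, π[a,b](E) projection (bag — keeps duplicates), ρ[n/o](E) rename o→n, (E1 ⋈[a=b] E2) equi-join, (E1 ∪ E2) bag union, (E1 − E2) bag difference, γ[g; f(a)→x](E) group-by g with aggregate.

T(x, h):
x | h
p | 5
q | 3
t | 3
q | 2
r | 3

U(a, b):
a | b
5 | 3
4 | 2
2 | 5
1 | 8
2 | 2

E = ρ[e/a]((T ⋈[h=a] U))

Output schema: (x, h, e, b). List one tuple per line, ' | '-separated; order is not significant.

Row counts bottom-up:
  T → 5
  U → 5
  (T ⋈[h=a] U) → 3
  ρ[e/a]((T ⋈[h=a] U)) → 3

== RESULT ==
x | h | e | b
p | 5 | 5 | 3
q | 2 | 2 | 2
q | 2 | 2 | 5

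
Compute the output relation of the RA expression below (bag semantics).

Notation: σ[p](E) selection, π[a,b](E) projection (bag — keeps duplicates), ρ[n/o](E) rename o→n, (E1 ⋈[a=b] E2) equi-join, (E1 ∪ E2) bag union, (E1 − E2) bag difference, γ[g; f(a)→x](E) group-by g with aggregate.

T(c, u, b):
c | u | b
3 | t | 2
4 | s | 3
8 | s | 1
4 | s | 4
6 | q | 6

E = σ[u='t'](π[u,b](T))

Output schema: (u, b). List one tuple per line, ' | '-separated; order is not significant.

Stepwise |·|:
  T → 5
  π[u,b](T) → 5
  σ[u='t'](π[u,b](T)) → 1

== RESULT ==
u | b
t | 2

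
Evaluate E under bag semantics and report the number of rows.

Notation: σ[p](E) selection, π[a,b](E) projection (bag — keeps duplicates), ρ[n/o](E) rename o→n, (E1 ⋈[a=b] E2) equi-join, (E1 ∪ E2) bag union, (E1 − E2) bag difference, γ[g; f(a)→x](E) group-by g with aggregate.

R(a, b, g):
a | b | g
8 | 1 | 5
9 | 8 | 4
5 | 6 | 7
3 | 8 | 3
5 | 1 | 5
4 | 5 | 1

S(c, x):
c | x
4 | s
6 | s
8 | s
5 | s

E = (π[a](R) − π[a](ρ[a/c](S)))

Per-node cardinality:
  R → 6
  π[a](R) → 6
  S → 4
  ρ[a/c](S) → 4
  π[a](ρ[a/c](S)) → 4
  (π[a](R) − π[a](ρ[a/c](S))) → 3

|E| = 3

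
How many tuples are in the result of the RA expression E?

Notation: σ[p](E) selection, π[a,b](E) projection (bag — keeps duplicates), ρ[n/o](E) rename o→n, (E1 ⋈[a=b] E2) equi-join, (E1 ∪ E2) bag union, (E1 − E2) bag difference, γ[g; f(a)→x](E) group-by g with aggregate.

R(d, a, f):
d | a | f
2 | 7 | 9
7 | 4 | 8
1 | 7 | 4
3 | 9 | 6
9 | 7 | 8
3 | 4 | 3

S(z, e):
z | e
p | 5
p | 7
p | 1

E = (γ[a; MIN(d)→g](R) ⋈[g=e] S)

Row counts bottom-up:
  R → 6
  γ[a; MIN(d)→g](R) → 3
  S → 3
  (γ[a; MIN(d)→g](R) ⋈[g=e] S) → 1

|E| = 1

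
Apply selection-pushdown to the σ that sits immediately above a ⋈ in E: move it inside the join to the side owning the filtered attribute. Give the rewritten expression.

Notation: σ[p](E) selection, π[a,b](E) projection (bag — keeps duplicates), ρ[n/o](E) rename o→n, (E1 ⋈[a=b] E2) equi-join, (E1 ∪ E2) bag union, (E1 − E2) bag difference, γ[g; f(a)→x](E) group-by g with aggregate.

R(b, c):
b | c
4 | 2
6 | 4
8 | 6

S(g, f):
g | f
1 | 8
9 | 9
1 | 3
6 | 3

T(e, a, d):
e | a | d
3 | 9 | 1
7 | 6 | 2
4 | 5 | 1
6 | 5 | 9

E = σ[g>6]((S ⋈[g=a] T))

σ filters on g, owned by the left side.
E' = (σ[g>6](S) ⋈[g=a] T)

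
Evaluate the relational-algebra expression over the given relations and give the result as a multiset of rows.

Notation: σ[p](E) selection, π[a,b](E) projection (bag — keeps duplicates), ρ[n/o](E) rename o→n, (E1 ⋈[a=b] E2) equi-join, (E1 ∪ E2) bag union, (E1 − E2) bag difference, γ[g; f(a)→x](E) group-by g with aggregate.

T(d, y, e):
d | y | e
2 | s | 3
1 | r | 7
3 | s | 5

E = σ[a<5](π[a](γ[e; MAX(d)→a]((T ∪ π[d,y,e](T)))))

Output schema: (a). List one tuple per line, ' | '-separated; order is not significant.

Subexpression sizes:
  T → 3
  T → 3
  π[d,y,e](T) → 3
  (T ∪ π[d,y,e](T)) → 6
  γ[e; MAX(d)→a]((T ∪ π[d,y,e](T))) → 3
  π[a](γ[e; MAX(d)→a]((T ∪ π[d,y,e](T)))) → 3
  σ[a<5](π[a](γ[e; MAX(d)→a]((T ∪ π[d,y,e](T))))) → 3

== RESULT ==
a
1
2
3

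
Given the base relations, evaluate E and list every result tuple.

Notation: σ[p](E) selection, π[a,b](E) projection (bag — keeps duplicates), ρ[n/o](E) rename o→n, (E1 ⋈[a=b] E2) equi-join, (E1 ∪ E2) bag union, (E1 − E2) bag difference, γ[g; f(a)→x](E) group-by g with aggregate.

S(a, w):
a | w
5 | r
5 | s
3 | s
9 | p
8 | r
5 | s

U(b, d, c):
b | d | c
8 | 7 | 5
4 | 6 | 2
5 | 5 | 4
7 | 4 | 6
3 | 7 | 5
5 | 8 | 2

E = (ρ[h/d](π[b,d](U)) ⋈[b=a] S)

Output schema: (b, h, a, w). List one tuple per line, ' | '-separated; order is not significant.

Per-node cardinality:
  U → 6
  π[b,d](U) → 6
  ρ[h/d](π[b,d](U)) → 6
  S → 6
  (ρ[h/d](π[b,d](U)) ⋈[b=a] S) → 8

== RESULT ==
b | h | a | w
3 | 7 | 3 | s
5 | 5 | 5 | r
5 | 5 | 5 | s
5 | 5 | 5 | s
5 | 8 | 5 | r
5 | 8 | 5 | s
5 | 8 | 5 | s
8 | 7 | 8 | r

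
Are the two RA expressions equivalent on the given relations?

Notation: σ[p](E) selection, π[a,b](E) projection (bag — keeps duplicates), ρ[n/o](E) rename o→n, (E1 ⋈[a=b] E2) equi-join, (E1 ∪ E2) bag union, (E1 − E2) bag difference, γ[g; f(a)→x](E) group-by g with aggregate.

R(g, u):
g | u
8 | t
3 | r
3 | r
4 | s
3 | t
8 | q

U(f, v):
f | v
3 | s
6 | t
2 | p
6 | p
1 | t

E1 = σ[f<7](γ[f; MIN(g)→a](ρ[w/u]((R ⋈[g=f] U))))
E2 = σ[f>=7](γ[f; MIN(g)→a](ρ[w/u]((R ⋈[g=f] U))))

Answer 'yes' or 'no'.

E1 row counts bottom-up:
  R → 6
  U → 5
  (R ⋈[g=f] U) → 3
  ρ[w/u]((R ⋈[g=f] U)) → 3
  γ[f; MIN(g)→a](ρ[w/u]((R ⋈[g=f] U))) → 1
  σ[f<7](γ[f; MIN(g)→a](ρ[w/u]((R ⋈[g=f] U)))) → 1
E2 row counts bottom-up:
  R → 6
  U → 5
  (R ⋈[g=f] U) → 3
  ρ[w/u]((R ⋈[g=f] U)) → 3
  γ[f; MIN(g)→a](ρ[w/u]((R ⋈[g=f] U))) → 1
  σ[f>=7](γ[f; MIN(g)→a](ρ[w/u]((R ⋈[g=f] U)))) → 0

E1 result:
f | a
3 | 3
E2 result:
f | a
(0 rows)
Witness: (3, 3) appears 1× in E1 but 0× in E2.

no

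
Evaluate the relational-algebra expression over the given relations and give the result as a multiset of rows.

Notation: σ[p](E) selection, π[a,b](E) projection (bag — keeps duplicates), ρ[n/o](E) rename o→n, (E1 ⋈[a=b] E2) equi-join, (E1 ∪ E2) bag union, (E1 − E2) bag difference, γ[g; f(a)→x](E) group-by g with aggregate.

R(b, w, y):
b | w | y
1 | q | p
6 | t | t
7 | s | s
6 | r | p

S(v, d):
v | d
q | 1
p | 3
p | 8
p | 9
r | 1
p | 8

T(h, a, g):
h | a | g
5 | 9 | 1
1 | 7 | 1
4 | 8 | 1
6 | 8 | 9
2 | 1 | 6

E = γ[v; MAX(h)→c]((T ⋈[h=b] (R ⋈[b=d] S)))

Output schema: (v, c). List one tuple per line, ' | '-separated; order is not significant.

Stepwise |·|:
  T → 5
  R → 4
  S → 6
  (R ⋈[b=d] S) → 2
  (T ⋈[h=b] (R ⋈[b=d] S)) → 2
  γ[v; MAX(h)→c]((T ⋈[h=b] (R ⋈[b=d] S))) → 2

== RESULT ==
v | c
q | 1
r | 1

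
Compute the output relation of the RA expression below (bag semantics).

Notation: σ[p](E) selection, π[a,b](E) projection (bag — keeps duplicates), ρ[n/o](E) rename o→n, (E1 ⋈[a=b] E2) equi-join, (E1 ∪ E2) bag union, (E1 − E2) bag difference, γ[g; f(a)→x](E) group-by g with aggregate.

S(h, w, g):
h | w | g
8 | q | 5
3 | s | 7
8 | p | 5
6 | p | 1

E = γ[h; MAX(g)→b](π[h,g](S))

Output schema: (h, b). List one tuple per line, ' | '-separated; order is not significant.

Row counts bottom-up:
  S → 4
  π[h,g](S) → 4
  γ[h; MAX(g)→b](π[h,g](S)) → 3

== RESULT ==
h | b
3 | 7
6 | 1
8 | 5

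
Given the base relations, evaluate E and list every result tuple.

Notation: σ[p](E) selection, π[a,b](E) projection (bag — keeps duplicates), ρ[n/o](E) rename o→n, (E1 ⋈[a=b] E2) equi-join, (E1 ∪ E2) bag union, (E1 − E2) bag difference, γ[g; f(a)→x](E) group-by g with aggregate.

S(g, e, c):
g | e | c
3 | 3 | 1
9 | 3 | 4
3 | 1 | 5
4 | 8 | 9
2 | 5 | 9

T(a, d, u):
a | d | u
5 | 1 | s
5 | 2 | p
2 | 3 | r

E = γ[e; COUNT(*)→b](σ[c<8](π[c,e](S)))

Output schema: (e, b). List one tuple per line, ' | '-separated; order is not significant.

Subexpression sizes:
  S → 5
  π[c,e](S) → 5
  σ[c<8](π[c,e](S)) → 3
  γ[e; COUNT(*)→b](σ[c<8](π[c,e](S))) → 2

== RESULT ==
e | b
1 | 1
3 | 2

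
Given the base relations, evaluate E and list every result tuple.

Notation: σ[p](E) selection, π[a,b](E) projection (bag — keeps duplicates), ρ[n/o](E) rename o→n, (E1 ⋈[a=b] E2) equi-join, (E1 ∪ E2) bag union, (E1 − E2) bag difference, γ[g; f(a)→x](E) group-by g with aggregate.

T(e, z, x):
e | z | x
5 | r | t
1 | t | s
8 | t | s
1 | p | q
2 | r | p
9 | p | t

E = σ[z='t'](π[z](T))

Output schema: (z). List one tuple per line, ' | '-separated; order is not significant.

Stepwise |·|:
  T → 6
  π[z](T) → 6
  σ[z='t'](π[z](T)) → 2

== RESULT ==
z
t
t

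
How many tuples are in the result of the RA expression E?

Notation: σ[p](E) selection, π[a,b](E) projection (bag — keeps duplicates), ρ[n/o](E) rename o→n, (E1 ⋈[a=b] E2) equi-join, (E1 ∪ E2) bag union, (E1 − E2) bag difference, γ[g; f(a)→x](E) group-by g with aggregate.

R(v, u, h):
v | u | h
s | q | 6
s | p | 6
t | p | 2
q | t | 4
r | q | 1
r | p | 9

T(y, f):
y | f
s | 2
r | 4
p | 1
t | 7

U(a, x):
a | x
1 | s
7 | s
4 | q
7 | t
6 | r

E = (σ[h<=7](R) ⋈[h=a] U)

Row counts bottom-up:
  R → 6
  σ[h<=7](R) → 5
  U → 5
  (σ[h<=7](R) ⋈[h=a] U) → 4

|E| = 4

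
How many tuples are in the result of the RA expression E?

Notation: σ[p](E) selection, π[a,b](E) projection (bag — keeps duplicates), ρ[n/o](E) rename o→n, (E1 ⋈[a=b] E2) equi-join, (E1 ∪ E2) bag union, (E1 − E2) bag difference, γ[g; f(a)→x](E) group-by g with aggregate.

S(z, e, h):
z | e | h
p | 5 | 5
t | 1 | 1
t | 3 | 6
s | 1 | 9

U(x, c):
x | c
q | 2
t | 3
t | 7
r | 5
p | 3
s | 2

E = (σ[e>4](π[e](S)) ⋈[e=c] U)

Per-node cardinality:
  S → 4
  π[e](S) → 4
  σ[e>4](π[e](S)) → 1
  U → 6
  (σ[e>4](π[e](S)) ⋈[e=c] U) → 1

|E| = 1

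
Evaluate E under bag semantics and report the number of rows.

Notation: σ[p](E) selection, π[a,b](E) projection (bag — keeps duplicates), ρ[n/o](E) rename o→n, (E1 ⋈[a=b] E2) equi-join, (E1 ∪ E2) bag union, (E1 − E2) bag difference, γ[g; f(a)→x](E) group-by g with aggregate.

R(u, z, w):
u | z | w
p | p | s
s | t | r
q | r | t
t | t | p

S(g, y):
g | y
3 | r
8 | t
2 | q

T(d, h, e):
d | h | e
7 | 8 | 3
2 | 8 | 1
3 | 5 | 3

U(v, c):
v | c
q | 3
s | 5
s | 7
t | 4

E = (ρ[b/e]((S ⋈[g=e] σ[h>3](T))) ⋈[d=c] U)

Per-node cardinality:
  S → 3
  T → 3
  σ[h>3](T) → 3
  (S ⋈[g=e] σ[h>3](T)) → 2
  ρ[b/e]((S ⋈[g=e] σ[h>3](T))) → 2
  U → 4
  (ρ[b/e]((S ⋈[g=e] σ[h>3](T))) ⋈[d=c] U) → 2

|E| = 2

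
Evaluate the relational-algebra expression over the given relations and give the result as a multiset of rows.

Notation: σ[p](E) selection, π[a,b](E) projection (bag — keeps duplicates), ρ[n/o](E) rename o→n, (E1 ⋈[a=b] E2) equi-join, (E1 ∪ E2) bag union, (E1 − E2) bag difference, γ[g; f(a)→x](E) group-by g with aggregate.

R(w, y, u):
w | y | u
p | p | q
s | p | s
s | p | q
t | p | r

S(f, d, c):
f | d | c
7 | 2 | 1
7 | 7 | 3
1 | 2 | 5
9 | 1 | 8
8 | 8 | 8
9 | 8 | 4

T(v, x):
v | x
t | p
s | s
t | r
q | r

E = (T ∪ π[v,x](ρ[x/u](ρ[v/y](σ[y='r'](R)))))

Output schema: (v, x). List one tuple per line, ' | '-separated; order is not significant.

Subexpression sizes:
  T → 4
  R → 4
  σ[y='r'](R) → 0
  ρ[v/y](σ[y='r'](R)) → 0
  ρ[x/u](ρ[v/y](σ[y='r'](R))) → 0
  π[v,x](ρ[x/u](ρ[v/y](σ[y='r'](R)))) → 0
  (T ∪ π[v,x](ρ[x/u](ρ[v/y](σ[y='r'](R))))) → 4

== RESULT ==
v | x
q | r
s | s
t | p
t | r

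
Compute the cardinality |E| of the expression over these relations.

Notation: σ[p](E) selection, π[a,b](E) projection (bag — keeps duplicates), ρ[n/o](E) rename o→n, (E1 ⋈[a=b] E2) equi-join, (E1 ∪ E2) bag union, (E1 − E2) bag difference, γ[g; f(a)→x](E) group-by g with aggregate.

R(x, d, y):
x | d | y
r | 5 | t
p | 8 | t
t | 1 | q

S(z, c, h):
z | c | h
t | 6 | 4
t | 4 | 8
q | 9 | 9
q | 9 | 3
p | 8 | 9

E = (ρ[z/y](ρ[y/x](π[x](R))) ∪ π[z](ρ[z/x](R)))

Subexpression sizes:
  R → 3
  π[x](R) → 3
  ρ[y/x](π[x](R)) → 3
  ρ[z/y](ρ[y/x](π[x](R))) → 3
  R → 3
  ρ[z/x](R) → 3
  π[z](ρ[z/x](R)) → 3
  (ρ[z/y](ρ[y/x](π[x](R))) ∪ π[z](ρ[z/x](R))) → 6

|E| = 6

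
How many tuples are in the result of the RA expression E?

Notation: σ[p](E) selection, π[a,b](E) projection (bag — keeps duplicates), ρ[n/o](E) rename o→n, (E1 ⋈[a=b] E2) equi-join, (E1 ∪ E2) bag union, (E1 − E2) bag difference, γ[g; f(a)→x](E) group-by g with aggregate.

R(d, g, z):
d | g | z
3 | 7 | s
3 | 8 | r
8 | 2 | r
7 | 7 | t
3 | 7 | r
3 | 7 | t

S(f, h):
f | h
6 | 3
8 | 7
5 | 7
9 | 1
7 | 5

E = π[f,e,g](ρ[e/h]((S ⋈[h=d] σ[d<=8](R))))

Per-node cardinality:
  S → 5
  R → 6
  σ[d<=8](R) → 6
  (S ⋈[h=d] σ[d<=8](R)) → 6
  ρ[e/h]((S ⋈[h=d] σ[d<=8](R))) → 6
  π[f,e,g](ρ[e/h]((S ⋈[h=d] σ[d<=8](R)))) → 6

|E| = 6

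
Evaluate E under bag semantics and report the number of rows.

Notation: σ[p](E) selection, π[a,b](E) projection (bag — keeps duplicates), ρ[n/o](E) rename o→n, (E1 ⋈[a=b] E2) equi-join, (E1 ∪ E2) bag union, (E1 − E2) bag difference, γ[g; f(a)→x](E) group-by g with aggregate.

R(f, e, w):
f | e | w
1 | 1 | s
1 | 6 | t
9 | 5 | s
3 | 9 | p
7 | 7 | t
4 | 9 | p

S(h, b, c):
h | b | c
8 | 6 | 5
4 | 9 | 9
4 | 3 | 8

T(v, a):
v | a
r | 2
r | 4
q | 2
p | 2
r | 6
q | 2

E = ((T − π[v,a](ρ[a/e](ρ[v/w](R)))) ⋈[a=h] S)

Subexpression sizes:
  T → 6
  R → 6
  ρ[v/w](R) → 6
  ρ[a/e](ρ[v/w](R)) → 6
  π[v,a](ρ[a/e](ρ[v/w](R))) → 6
  (T − π[v,a](ρ[a/e](ρ[v/w](R)))) → 6
  S → 3
  ((T − π[v,a](ρ[a/e](ρ[v/w](R)))) ⋈[a=h] S) → 2

|E| = 2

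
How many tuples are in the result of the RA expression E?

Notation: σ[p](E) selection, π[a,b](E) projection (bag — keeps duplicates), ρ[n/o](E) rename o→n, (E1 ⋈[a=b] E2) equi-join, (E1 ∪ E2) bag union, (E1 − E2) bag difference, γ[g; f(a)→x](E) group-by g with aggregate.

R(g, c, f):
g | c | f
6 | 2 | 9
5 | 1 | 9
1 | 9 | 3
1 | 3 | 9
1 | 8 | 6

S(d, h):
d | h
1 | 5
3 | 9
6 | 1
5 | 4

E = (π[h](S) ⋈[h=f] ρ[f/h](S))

Per-node cardinality:
  S → 4
  π[h](S) → 4
  S → 4
  ρ[f/h](S) → 4
  (π[h](S) ⋈[h=f] ρ[f/h](S)) → 4

|E| = 4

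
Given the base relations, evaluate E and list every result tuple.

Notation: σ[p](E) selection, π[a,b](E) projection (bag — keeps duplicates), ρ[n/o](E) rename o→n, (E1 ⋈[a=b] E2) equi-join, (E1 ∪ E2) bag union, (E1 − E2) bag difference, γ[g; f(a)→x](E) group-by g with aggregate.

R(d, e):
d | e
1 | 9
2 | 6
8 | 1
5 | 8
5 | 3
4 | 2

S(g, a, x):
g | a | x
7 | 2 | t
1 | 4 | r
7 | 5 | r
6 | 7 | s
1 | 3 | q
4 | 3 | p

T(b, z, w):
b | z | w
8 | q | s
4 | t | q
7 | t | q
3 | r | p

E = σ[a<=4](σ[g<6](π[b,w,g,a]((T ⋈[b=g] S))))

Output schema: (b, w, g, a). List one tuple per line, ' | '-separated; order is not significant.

Stepwise |·|:
  T → 4
  S → 6
  (T ⋈[b=g] S) → 3
  π[b,w,g,a]((T ⋈[b=g] S)) → 3
  σ[g<6](π[b,w,g,a]((T ⋈[b=g] S))) → 1
  σ[a<=4](σ[g<6](π[b,w,g,a]((T ⋈[b=g] S)))) → 1

== RESULT ==
b | w | g | a
4 | q | 4 | 3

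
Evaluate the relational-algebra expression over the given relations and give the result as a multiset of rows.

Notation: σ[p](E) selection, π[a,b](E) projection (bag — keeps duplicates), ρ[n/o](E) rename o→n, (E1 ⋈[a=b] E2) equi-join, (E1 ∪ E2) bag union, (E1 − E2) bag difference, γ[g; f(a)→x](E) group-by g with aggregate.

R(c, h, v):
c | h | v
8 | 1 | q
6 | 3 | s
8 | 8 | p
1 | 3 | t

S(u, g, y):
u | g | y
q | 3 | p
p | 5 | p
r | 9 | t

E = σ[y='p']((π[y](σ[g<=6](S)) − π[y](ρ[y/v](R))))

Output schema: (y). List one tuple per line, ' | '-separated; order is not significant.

Row counts bottom-up:
  S → 3
  σ[g<=6](S) → 2
  π[y](σ[g<=6](S)) → 2
  R → 4
  ρ[y/v](R) → 4
  π[y](ρ[y/v](R)) → 4
  (π[y](σ[g<=6](S)) − π[y](ρ[y/v](R))) → 1
  σ[y='p']((π[y](σ[g<=6](S)) − π[y](ρ[y/v](R)))) → 1

== RESULT ==
y
p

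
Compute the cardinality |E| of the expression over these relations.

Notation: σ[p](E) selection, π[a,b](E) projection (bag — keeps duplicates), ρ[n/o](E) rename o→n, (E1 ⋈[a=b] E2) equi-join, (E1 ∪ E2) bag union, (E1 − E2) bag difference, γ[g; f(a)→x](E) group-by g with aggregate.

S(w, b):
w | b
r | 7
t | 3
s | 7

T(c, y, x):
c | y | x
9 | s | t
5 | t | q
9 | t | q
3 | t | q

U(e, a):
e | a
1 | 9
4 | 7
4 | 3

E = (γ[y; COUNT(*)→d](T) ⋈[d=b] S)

Subexpression sizes:
  T → 4
  γ[y; COUNT(*)→d](T) → 2
  S → 3
  (γ[y; COUNT(*)→d](T) ⋈[d=b] S) → 1

|E| = 1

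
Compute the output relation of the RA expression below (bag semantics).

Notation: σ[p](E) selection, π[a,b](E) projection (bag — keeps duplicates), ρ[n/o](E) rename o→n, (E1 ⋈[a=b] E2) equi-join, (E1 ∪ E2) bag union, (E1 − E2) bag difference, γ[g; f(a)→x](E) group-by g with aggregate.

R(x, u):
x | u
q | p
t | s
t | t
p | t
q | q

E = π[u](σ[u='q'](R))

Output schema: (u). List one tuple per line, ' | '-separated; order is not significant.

Row counts bottom-up:
  R → 5
  σ[u='q'](R) → 1
  π[u](σ[u='q'](R)) → 1

== RESULT ==
u
q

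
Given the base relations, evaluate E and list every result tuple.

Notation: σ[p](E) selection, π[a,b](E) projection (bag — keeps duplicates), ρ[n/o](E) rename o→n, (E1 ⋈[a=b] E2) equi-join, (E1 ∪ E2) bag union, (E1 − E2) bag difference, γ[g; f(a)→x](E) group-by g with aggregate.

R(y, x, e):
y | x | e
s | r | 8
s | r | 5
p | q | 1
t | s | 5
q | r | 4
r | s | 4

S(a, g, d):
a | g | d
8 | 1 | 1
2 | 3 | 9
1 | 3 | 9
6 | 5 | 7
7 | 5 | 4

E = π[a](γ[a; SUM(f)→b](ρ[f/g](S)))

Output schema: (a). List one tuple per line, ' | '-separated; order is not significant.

Per-node cardinality:
  S → 5
  ρ[f/g](S) → 5
  γ[a; SUM(f)→b](ρ[f/g](S)) → 5
  π[a](γ[a; SUM(f)→b](ρ[f/g](S))) → 5

== RESULT ==
a
1
2
6
7
8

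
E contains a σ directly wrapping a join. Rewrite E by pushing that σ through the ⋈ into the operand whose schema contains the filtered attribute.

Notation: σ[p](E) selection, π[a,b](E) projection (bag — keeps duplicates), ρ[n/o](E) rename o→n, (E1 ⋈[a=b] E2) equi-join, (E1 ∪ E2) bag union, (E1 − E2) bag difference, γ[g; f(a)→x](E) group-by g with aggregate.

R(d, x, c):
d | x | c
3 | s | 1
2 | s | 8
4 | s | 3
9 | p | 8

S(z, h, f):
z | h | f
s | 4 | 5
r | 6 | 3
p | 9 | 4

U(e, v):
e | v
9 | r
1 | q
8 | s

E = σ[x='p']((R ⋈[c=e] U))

σ filters on x, owned by the left side.
E' = (σ[x='p'](R) ⋈[c=e] U)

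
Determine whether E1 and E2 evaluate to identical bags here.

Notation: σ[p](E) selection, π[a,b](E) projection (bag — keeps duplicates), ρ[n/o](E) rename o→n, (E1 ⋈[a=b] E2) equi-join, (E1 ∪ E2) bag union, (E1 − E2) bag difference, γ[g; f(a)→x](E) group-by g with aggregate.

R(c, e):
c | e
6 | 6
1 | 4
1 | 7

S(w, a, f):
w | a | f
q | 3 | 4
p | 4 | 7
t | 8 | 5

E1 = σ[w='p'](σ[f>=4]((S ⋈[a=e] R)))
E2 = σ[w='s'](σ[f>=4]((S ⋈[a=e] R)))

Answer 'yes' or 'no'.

E1 stepwise |·|:
  S → 3
  R → 3
  (S ⋈[a=e] R) → 1
  σ[f>=4]((S ⋈[a=e] R)) → 1
  σ[w='p'](σ[f>=4]((S ⋈[a=e] R))) → 1
E2 stepwise |·|:
  S → 3
  R → 3
  (S ⋈[a=e] R) → 1
  σ[f>=4]((S ⋈[a=e] R)) → 1
  σ[w='s'](σ[f>=4]((S ⋈[a=e] R))) → 0

E1 result:
w | a | f | c | e
p | 4 | 7 | 1 | 4
E2 result:
w | a | f | c | e
(0 rows)
Witness: ('p', 4, 7, 1, 4) appears 1× in E1 but 0× in E2.

no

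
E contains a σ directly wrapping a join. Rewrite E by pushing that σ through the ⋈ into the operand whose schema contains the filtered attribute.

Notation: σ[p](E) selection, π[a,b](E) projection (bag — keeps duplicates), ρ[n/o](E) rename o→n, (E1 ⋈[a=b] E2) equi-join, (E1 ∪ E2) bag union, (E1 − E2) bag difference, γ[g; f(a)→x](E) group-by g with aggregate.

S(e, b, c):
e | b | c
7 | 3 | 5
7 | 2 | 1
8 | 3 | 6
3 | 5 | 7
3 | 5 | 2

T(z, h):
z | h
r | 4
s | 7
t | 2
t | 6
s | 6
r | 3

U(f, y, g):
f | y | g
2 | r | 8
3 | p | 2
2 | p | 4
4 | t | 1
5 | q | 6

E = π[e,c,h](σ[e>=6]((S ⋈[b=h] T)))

σ filters on e, owned by the left side.
E' = π[e,c,h]((σ[e>=6](S) ⋈[b=h] T))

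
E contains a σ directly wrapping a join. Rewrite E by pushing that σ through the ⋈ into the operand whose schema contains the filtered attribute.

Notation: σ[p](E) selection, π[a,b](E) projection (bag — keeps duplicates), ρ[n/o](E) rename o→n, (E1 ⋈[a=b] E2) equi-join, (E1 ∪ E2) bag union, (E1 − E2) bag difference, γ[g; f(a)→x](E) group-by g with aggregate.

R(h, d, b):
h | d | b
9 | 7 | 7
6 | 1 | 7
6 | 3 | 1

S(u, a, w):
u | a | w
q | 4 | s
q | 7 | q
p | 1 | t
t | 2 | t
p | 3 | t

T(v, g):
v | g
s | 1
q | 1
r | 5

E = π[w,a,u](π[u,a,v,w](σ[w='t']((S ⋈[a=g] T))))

σ filters on w, owned by the left side.
E' = π[w,a,u](π[u,a,v,w]((σ[w='t'](S) ⋈[a=g] T)))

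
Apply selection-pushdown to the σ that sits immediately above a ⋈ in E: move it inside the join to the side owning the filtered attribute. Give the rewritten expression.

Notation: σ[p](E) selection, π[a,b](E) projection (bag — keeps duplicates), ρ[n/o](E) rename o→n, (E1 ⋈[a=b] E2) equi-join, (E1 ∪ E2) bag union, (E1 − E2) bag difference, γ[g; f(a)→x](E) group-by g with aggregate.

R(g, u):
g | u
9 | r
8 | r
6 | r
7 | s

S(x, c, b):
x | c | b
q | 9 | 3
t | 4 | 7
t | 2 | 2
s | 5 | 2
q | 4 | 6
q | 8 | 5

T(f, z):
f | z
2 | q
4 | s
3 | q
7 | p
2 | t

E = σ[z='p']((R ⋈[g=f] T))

σ filters on z, owned by the right side.
E' = (R ⋈[g=f] σ[z='p'](T))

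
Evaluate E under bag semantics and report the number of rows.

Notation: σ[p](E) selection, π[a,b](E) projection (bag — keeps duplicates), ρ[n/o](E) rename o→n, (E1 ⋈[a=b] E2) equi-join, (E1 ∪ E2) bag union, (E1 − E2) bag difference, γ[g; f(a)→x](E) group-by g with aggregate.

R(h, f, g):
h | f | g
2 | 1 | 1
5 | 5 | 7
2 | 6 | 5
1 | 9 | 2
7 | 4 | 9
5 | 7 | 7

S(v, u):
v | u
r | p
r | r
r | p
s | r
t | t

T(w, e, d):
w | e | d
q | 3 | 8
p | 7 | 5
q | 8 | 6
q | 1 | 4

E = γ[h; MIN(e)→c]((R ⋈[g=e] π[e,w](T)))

Stepwise |·|:
  R → 6
  T → 4
  π[e,w](T) → 4
  (R ⋈[g=e] π[e,w](T)) → 3
  γ[h; MIN(e)→c]((R ⋈[g=e] π[e,w](T))) → 2

|E| = 2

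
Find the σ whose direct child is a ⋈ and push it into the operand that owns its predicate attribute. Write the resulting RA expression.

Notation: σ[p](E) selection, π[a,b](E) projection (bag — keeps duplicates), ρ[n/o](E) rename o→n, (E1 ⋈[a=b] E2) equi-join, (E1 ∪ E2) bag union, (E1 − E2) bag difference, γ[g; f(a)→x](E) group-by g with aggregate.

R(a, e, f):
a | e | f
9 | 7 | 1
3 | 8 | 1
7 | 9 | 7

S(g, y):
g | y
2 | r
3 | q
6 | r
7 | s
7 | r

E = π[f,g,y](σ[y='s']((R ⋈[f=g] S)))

σ filters on y, owned by the right side.
E' = π[f,g,y]((R ⋈[f=g] σ[y='s'](S)))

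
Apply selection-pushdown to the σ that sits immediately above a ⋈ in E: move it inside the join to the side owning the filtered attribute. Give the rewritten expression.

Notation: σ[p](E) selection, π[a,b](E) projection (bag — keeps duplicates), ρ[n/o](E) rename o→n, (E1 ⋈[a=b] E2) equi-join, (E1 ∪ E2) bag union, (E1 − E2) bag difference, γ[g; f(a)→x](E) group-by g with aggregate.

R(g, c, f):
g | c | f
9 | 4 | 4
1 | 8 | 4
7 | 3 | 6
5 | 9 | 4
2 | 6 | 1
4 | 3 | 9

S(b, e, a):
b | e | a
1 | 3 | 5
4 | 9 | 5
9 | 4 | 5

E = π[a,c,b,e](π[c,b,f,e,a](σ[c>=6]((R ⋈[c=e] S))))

σ filters on c, owned by the left side.
E' = π[a,c,b,e](π[c,b,f,e,a]((σ[c>=6](R) ⋈[c=e] S)))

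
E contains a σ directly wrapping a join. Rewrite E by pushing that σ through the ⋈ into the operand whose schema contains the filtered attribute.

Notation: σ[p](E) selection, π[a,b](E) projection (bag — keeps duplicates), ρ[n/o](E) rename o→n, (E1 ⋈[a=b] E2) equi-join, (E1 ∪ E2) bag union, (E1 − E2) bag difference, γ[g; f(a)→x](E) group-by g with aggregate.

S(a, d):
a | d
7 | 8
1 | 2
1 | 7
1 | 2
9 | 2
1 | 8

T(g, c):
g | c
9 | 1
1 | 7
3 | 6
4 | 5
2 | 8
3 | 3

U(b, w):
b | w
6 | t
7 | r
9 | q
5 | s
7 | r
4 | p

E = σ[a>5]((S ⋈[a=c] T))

σ filters on a, owned by the left side.
E' = (σ[a>5](S) ⋈[a=c] T)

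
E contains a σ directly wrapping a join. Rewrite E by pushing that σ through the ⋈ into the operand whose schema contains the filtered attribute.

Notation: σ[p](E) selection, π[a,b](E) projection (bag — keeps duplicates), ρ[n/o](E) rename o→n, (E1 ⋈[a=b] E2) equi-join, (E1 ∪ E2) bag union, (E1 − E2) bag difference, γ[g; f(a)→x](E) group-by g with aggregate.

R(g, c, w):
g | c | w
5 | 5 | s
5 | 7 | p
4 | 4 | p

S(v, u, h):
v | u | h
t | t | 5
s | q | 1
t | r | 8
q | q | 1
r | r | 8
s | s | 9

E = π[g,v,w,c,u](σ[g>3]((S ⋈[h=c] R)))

σ filters on g, owned by the right side.
E' = π[g,v,w,c,u]((S ⋈[h=c] σ[g>3](R)))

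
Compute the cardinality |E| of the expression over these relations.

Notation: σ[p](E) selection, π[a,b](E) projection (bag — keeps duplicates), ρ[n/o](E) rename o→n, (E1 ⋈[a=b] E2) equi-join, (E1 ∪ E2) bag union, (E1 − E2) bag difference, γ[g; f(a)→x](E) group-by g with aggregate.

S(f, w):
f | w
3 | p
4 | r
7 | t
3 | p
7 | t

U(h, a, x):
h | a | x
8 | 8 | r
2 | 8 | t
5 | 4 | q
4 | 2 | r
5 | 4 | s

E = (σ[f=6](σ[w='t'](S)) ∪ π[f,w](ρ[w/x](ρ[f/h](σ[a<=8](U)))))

Row counts bottom-up:
  S → 5
  σ[w='t'](S) → 2
  σ[f=6](σ[w='t'](S)) → 0
  U → 5
  σ[a<=8](U) → 5
  ρ[f/h](σ[a<=8](U)) → 5
  ρ[w/x](ρ[f/h](σ[a<=8](U))) → 5
  π[f,w](ρ[w/x](ρ[f/h](σ[a<=8](U)))) → 5
  (σ[f=6](σ[w='t'](S)) ∪ π[f,w](ρ[w/x](ρ[f/h](σ[a<=8](U))))) → 5

|E| = 5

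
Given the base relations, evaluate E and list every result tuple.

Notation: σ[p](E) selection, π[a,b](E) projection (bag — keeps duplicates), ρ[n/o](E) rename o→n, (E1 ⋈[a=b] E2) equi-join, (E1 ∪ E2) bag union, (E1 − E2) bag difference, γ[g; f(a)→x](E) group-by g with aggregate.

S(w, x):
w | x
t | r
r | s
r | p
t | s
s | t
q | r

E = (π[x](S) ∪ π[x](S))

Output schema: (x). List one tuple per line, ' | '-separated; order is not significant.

Row counts bottom-up:
  S → 6
  π[x](S) → 6
  S → 6
  π[x](S) → 6
  (π[x](S) ∪ π[x](S)) → 12

== RESULT ==
x
p
p
r
r
r
r
s
s
s
s
t
t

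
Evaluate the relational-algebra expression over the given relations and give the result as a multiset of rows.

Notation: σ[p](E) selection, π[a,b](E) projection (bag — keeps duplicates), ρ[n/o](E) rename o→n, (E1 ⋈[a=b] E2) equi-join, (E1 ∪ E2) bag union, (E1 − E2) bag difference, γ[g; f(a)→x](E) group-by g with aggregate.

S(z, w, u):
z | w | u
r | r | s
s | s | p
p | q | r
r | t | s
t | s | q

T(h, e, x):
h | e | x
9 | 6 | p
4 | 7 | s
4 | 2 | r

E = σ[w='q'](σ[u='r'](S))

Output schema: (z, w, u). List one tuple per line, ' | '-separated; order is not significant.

Row counts bottom-up:
  S → 5
  σ[u='r'](S) → 1
  σ[w='q'](σ[u='r'](S)) → 1

== RESULT ==
z | w | u
p | q | r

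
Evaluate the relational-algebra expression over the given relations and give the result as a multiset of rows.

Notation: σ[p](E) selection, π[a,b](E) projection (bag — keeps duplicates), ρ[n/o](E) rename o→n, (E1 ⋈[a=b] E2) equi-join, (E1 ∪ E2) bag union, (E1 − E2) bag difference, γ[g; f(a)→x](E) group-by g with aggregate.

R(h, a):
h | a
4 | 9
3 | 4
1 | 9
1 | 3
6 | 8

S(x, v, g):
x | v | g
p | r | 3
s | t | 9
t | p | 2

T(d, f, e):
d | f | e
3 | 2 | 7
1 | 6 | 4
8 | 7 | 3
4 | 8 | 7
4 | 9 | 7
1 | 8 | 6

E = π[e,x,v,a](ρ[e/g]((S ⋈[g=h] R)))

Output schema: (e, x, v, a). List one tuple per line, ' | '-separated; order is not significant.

Subexpression sizes:
  S → 3
  R → 5
  (S ⋈[g=h] R) → 1
  ρ[e/g]((S ⋈[g=h] R)) → 1
  π[e,x,v,a](ρ[e/g]((S ⋈[g=h] R))) → 1

== RESULT ==
e | x | v | a
3 | p | r | 4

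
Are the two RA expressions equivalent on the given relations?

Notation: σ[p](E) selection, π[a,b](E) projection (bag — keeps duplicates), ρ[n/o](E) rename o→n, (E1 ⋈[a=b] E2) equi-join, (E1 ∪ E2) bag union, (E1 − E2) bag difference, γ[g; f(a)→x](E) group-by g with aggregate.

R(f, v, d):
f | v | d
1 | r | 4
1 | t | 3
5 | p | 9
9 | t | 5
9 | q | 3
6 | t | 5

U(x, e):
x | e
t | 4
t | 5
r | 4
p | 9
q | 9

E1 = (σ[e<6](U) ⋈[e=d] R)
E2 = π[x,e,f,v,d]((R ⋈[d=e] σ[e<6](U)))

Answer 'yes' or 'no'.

E1 subexpression sizes:
  U → 5
  σ[e<6](U) → 3
  R → 6
  (σ[e<6](U) ⋈[e=d] R) → 4
E2 subexpression sizes:
  R → 6
  U → 5
  σ[e<6](U) → 3
  (R ⋈[d=e] σ[e<6](U)) → 4
  π[x,e,f,v,d]((R ⋈[d=e] σ[e<6](U))) → 4

E1 and E2 produce the same multiset:
x | e | f | v | d
r | 4 | 1 | r | 4
t | 4 | 1 | r | 4
t | 5 | 6 | t | 5
t | 5 | 9 | t | 5

yes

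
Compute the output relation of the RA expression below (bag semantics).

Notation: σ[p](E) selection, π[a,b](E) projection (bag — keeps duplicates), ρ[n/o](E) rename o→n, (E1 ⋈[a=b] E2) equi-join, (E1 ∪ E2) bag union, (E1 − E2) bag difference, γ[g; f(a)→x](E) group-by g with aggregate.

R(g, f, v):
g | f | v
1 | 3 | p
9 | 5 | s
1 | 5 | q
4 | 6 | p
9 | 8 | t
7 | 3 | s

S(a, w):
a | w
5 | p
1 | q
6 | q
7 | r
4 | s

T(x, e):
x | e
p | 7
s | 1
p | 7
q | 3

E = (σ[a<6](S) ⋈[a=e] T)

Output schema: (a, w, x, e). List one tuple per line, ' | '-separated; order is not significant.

Row counts bottom-up:
  S → 5
  σ[a<6](S) → 3
  T → 4
  (σ[a<6](S) ⋈[a=e] T) → 1

== RESULT ==
a | w | x | e
1 | q | s | 1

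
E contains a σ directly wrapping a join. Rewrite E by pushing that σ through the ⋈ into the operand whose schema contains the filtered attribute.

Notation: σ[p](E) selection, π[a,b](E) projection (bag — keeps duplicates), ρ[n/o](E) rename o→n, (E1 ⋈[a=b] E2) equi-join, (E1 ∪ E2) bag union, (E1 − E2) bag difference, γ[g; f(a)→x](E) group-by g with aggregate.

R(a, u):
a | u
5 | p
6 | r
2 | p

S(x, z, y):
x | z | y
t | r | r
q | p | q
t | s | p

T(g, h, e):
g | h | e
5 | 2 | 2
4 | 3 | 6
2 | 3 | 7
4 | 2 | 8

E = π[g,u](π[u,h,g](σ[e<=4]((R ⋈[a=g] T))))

σ filters on e, owned by the right side.
E' = π[g,u](π[u,h,g]((R ⋈[a=g] σ[e<=4](T))))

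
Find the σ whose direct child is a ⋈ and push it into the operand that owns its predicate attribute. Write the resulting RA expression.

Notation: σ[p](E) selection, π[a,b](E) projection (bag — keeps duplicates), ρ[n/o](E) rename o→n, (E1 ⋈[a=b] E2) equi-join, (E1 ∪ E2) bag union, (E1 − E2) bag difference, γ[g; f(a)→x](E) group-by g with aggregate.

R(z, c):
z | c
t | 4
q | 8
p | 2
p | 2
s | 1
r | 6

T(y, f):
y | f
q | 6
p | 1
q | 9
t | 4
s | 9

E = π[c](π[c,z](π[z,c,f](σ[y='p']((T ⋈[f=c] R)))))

σ filters on y, owned by the left side.
E' = π[c](π[c,z](π[z,c,f]((σ[y='p'](T) ⋈[f=c] R))))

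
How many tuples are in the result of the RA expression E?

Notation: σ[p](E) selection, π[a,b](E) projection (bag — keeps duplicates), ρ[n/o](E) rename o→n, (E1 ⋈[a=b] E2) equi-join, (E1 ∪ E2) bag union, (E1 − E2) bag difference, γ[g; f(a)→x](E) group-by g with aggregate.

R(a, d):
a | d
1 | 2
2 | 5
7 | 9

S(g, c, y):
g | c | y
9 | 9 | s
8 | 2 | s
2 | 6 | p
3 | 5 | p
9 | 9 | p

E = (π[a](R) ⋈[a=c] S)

Row counts bottom-up:
  R → 3
  π[a](R) → 3
  S → 5
  (π[a](R) ⋈[a=c] S) → 1

|E| = 1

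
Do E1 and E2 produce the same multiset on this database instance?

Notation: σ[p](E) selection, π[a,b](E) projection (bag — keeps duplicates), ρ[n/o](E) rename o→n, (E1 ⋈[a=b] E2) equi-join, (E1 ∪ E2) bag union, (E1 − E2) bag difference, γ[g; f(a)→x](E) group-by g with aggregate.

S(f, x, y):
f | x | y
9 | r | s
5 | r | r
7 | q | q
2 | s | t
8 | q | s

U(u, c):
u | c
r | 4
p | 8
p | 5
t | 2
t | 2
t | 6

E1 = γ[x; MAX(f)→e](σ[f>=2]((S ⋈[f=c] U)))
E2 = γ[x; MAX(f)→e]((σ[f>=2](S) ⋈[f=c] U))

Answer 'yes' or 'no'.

E1 stepwise |·|:
  S → 5
  U → 6
  (S ⋈[f=c] U) → 4
  σ[f>=2]((S ⋈[f=c] U)) → 4
  γ[x; MAX(f)→e](σ[f>=2]((S ⋈[f=c] U))) → 3
E2 stepwise |·|:
  S → 5
  σ[f>=2](S) → 5
  U → 6
  (σ[f>=2](S) ⋈[f=c] U) → 4
  γ[x; MAX(f)→e]((σ[f>=2](S) ⋈[f=c] U)) → 3

E1 and E2 produce the same multiset:
x | e
q | 8
r | 5
s | 2

yes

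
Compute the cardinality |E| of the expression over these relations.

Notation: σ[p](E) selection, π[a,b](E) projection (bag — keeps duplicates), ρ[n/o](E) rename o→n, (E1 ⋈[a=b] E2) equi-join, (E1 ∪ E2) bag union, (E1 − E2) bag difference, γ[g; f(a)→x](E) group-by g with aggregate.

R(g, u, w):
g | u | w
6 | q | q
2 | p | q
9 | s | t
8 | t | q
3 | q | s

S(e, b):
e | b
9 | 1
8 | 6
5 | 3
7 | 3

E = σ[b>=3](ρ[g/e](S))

Row counts bottom-up:
  S → 4
  ρ[g/e](S) → 4
  σ[b>=3](ρ[g/e](S)) → 3

|E| = 3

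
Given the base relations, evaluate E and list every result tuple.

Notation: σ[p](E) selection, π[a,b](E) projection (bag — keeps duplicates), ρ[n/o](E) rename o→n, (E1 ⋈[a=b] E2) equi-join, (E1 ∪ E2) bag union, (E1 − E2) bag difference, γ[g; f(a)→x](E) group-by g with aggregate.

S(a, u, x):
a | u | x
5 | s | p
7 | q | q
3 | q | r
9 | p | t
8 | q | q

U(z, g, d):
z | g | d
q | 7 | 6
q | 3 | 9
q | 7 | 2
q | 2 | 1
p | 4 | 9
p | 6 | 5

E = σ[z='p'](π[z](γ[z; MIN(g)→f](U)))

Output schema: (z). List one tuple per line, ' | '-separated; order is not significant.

Row counts bottom-up:
  U → 6
  γ[z; MIN(g)→f](U) → 2
  π[z](γ[z; MIN(g)→f](U)) → 2
  σ[z='p'](π[z](γ[z; MIN(g)→f](U))) → 1

== RESULT ==
z
p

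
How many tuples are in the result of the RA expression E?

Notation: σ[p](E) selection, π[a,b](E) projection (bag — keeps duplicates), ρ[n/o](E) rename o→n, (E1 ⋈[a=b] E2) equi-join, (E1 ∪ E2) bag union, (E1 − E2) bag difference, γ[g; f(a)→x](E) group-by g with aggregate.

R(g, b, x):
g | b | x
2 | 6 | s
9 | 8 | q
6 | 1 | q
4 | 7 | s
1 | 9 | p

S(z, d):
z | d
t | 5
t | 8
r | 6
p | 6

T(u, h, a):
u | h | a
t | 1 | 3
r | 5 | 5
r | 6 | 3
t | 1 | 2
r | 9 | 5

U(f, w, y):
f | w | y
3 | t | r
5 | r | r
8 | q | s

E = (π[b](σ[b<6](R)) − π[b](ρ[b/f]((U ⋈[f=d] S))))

Stepwise |·|:
  R → 5
  σ[b<6](R) → 1
  π[b](σ[b<6](R)) → 1
  U → 3
  S → 4
  (U ⋈[f=d] S) → 2
  ρ[b/f]((U ⋈[f=d] S)) → 2
  π[b](ρ[b/f]((U ⋈[f=d] S))) → 2
  (π[b](σ[b<6](R)) − π[b](ρ[b/f]((U ⋈[f=d] S)))) → 1

|E| = 1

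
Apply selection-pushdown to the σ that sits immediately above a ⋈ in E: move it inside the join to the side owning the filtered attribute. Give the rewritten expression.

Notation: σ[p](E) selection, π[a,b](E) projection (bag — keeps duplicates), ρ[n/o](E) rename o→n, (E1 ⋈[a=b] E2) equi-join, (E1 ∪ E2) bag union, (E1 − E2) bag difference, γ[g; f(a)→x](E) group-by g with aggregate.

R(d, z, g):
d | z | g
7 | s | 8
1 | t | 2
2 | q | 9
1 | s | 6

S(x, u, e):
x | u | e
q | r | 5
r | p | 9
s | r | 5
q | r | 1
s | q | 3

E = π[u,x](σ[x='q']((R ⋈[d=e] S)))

σ filters on x, owned by the right side.
E' = π[u,x]((R ⋈[d=e] σ[x='q'](S)))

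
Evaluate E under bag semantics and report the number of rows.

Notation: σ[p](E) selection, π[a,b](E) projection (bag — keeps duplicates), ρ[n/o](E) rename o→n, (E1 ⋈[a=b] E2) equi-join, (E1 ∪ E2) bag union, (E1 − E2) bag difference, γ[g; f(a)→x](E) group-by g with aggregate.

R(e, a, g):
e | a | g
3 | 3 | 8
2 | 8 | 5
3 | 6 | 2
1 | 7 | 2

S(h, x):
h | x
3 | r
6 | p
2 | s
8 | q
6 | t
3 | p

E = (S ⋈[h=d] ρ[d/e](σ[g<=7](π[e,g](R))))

Per-node cardinality:
  S → 6
  R → 4
  π[e,g](R) → 4
  σ[g<=7](π[e,g](R)) → 3
  ρ[d/e](σ[g<=7](π[e,g](R))) → 3
  (S ⋈[h=d] ρ[d/e](σ[g<=7](π[e,g](R)))) → 3

|E| = 3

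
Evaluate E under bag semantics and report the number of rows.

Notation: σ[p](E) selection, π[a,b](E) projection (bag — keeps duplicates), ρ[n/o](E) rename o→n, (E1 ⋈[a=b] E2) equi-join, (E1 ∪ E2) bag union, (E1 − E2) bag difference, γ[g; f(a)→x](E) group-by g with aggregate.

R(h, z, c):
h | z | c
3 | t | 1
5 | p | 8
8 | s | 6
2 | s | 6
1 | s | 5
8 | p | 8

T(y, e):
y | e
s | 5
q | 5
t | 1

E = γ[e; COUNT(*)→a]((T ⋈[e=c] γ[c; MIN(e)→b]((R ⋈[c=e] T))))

Subexpression sizes:
  T → 3
  R → 6
  T → 3
  (R ⋈[c=e] T) → 3
  γ[c; MIN(e)→b]((R ⋈[c=e] T)) → 2
  (T ⋈[e=c] γ[c; MIN(e)→b]((R ⋈[c=e] T))) → 3
  γ[e; COUNT(*)→a]((T ⋈[e=c] γ[c; MIN(e)→b]((R ⋈[c=e] T)))) → 2

|E| = 2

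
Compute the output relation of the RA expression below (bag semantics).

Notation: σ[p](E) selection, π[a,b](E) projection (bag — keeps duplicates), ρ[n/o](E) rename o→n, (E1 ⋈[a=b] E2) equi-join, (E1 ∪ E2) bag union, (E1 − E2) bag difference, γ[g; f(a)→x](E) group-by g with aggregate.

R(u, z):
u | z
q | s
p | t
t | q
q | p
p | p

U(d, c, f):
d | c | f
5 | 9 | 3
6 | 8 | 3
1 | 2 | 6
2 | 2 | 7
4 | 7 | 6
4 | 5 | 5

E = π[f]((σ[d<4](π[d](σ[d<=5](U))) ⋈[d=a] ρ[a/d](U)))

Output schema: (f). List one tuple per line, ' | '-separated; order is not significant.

Stepwise |·|:
  U → 6
  σ[d<=5](U) → 5
  π[d](σ[d<=5](U)) → 5
  σ[d<4](π[d](σ[d<=5](U))) → 2
  U → 6
  ρ[a/d](U) → 6
  (σ[d<4](π[d](σ[d<=5](U))) ⋈[d=a] ρ[a/d](U)) → 2
  π[f]((σ[d<4](π[d](σ[d<=5](U))) ⋈[d=a] ρ[a/d](U))) → 2

== RESULT ==
f
6
7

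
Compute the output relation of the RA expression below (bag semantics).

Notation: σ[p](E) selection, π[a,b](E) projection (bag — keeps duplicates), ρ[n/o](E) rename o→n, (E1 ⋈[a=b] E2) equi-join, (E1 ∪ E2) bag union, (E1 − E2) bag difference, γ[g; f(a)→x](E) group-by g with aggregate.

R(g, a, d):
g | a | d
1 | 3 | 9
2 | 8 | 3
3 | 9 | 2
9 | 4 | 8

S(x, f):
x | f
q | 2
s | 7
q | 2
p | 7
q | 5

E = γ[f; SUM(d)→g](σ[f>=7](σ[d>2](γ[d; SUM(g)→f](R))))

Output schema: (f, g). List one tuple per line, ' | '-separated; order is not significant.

Subexpression sizes:
  R → 4
  γ[d; SUM(g)→f](R) → 4
  σ[d>2](γ[d; SUM(g)→f](R)) → 3
  σ[f>=7](σ[d>2](γ[d; SUM(g)→f](R))) → 1
  γ[f; SUM(d)→g](σ[f>=7](σ[d>2](γ[d; SUM(g)→f](R)))) → 1

== RESULT ==
f | g
9 | 8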